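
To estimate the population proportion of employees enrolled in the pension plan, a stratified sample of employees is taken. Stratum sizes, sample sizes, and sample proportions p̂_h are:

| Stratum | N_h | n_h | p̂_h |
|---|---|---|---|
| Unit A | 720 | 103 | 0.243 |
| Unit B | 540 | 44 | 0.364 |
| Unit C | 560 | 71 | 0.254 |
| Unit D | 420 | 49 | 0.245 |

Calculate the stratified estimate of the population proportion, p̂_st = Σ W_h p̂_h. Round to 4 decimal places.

N = 2240; stratum weights W_h = N_h/N.
p̂_st = Σ W_h p̂_h = (720·0.243 + 540·0.364 + 560·0.254 + 420·0.245)/2240 = 0.27529

p̂_st ≈ 0.2753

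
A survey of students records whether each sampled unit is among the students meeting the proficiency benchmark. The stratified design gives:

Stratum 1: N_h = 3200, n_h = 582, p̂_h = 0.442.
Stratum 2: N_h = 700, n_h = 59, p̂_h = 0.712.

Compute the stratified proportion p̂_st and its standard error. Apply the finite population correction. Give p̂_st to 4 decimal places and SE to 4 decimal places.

p̂_st ≈ 0.4905, SE ≈ 0.0184

N = 3900; stratum weights W_h = N_h/N.
p̂_st = Σ W_h p̂_h = (3200·0.442 + 700·0.712)/3900 = 0.49046
V̂(p̂_st) = Σ W_h² (1 − n_h/N_h) p̂_h(1−p̂_h)/(n_h−1):
  stratum 1: (3200/3900)²·(1 − 582/3200)·0.442·0.558/581 = 0.000233814
  stratum 2: (700/3900)²·(1 − 59/700)·0.712·0.288/58 = 0.000104297
V̂(p̂_st) = 0.000338111; SE = √V̂ = 0.0183878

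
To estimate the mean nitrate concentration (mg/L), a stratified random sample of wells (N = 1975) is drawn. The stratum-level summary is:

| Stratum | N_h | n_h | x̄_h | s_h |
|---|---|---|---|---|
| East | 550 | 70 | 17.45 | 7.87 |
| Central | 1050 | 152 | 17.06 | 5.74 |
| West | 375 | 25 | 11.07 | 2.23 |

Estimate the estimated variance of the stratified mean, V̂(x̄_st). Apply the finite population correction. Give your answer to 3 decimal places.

V̂(x̄_st) ≈ 0.119

V̂(x̄_st) = Σ W_h² (1 − n_h/N_h) s_h²/n_h, with W_h = N_h/N and N = 1975:
  stratum East: (550/1975)²·(1 − 70/550)·7.87²/70 = 0.0598854
  stratum Central: (1050/1975)²·(1 − 152/1050)·5.74²/152 = 0.0523976
  stratum West: (375/1975)²·(1 − 25/375)·2.23²/25 = 0.00669322
V̂(x̄_st) = 0.118976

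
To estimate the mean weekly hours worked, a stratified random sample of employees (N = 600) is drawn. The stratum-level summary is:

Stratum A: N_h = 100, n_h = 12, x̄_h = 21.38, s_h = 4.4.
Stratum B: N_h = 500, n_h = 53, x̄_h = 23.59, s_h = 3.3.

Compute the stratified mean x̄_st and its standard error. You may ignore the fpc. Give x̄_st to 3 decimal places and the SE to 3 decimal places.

x̄_st = Σ W_h x̄_h = (100·21.38 + 500·23.59)/600 = 23.22167
V̂(x̄_st) = Σ W_h² s_h²/n_h, with W_h = N_h/N and N = 600:
  stratum A: (100/600)²·4.4²/12 = 0.0448148
  stratum B: (500/600)²·3.3²/53 = 0.142689
V̂(x̄_st) = 0.187503
SE(x̄_st) = √0.187503 = 0.433017

x̄_st ≈ 23.222, SE ≈ 0.433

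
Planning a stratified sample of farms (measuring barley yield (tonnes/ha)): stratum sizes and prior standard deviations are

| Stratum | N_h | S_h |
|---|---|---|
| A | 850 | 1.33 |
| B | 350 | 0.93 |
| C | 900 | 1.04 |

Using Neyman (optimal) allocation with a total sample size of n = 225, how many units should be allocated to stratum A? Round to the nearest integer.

Neyman allocation: n_h = n · N_h S_h / Σ N_i S_i, with n = 225.
  stratum A: N_h·S_h = 850·1.33 = 1130.50
  stratum B: N_h·S_h = 350·0.93 = 325.50
  stratum C: N_h·S_h = 900·1.04 = 936.00
Σ N_h S_h = 2392.00
n for stratum A = 225·1130.50/2392.00 = 106.339 → 106

106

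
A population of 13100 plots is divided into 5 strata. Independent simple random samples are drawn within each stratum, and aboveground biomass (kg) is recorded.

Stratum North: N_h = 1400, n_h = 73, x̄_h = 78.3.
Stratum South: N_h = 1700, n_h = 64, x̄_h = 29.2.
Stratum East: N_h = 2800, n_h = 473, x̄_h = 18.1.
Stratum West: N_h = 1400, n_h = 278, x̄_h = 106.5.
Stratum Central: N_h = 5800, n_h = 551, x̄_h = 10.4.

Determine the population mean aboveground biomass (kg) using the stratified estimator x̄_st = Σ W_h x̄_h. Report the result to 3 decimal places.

x̄_st ≈ 32.012

N = Σ N_h = 13100. Stratum weights W_h = N_h/N.
x̄_st = (1400·78.3 + 1700·29.2 + 2800·18.1 + 1400·106.5 + 5800·10.4) / 13100 = 32.01221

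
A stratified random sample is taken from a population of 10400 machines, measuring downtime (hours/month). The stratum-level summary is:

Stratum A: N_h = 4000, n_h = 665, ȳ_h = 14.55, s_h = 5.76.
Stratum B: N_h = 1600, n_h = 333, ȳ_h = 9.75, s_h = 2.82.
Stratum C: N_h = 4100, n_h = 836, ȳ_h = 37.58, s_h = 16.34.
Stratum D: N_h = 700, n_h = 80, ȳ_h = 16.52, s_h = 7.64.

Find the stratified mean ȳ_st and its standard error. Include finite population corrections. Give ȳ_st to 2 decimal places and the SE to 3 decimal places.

ȳ_st ≈ 23.02, SE ≈ 0.221

ȳ_st = Σ W_h ȳ_h = (4000·14.55 + 1600·9.75 + 4100·37.58 + 700·16.52)/10400 = 23.02327
V̂(ȳ_st) = Σ W_h² (1 − n_h/N_h) s_h²/n_h, with W_h = N_h/N and N = 10400:
  stratum A: (4000/10400)²·(1 − 665/4000)·5.76²/665 = 0.00615336
  stratum B: (1600/10400)²·(1 − 333/1600)·2.82²/333 = 0.000447594
  stratum C: (4100/10400)²·(1 − 836/4100)·16.34²/836 = 0.0395153
  stratum D: (700/10400)²·(1 − 80/700)·7.64²/80 = 0.00292765
V̂(ȳ_st) = 0.0490439
SE(ȳ_st) = √0.0490439 = 0.221459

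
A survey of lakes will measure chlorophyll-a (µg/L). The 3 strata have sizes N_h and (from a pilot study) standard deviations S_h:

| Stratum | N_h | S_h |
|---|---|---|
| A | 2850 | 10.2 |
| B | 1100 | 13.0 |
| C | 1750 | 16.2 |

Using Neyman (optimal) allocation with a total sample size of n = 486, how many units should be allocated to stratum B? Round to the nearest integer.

97

Neyman allocation: n_h = n · N_h S_h / Σ N_i S_i, with n = 486.
  stratum A: N_h·S_h = 2850·10.2 = 29070.00
  stratum B: N_h·S_h = 1100·13.0 = 14300.00
  stratum C: N_h·S_h = 1750·16.2 = 28350.00
Σ N_h S_h = 71720.00
n for stratum B = 486·14300.00/71720.00 = 96.902 → 97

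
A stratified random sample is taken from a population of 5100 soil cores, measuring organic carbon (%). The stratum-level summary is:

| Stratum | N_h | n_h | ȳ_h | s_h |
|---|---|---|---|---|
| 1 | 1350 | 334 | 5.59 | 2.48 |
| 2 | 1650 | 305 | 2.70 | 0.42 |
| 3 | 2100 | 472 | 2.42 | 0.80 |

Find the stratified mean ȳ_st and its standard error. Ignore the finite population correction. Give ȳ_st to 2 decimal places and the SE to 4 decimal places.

ȳ_st ≈ 3.35, SE ≈ 0.0398

ȳ_st = Σ W_h ȳ_h = (1350·5.59 + 1650·2.70 + 2100·2.42)/5100 = 3.34971
V̂(ȳ_st) = Σ W_h² s_h²/n_h, with W_h = N_h/N and N = 5100:
  stratum 1: (1350/5100)²·2.48²/334 = 0.00129028
  stratum 2: (1650/5100)²·0.42²/305 = 6.05378e-05
  stratum 3: (2100/5100)²·0.80²/472 = 0.000229899
V̂(ȳ_st) = 0.00158072
SE(ȳ_st) = √0.00158072 = 0.0397582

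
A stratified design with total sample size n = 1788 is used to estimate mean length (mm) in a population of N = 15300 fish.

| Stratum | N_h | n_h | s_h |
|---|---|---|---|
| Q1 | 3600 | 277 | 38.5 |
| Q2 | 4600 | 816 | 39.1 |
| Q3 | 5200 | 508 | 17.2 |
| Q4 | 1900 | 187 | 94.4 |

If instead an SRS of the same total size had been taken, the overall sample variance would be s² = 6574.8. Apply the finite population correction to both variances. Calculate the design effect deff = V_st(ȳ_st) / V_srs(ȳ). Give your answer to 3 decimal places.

deff ≈ 0.350

V̂(ȳ_st) = Σ W_h² (1 − n_h/N_h) s_h²/n_h, with W_h = N_h/N and N = 15300:
  stratum Q1: (3600/15300)²·(1 − 277/3600)·38.5²/277 = 0.273459
  stratum Q2: (4600/15300)²·(1 − 816/4600)·39.1²/816 = 0.139312
  stratum Q3: (5200/15300)²·(1 − 508/5200)·17.2²/508 = 0.0606976
  stratum Q4: (1900/15300)²·(1 − 187/1900)·94.4²/187 = 0.662568
V_st = 1.13604
V_srs = (1 − 1788/15300)·6574.8/1788 = 3.24746
deff = V_st / V_srs = 1.13604/3.24746 = 0.3498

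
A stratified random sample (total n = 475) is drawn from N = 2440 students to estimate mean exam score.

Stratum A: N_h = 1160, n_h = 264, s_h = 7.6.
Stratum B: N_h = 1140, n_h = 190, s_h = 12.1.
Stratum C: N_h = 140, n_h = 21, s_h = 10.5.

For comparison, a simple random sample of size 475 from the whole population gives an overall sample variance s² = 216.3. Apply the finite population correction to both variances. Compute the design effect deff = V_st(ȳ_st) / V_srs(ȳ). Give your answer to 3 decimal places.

V̂(ȳ_st) = Σ W_h² (1 − n_h/N_h) s_h²/n_h, with W_h = N_h/N and N = 2440:
  stratum A: (1160/2440)²·(1 − 264/1160)·7.6²/264 = 0.0381953
  stratum B: (1140/2440)²·(1 − 190/1140)·12.1²/190 = 0.140174
  stratum C: (140/2440)²·(1 − 21/140)·10.5²/21 = 0.0146911
V_st = 0.19306
V_srs = (1 − 475/2440)·216.3/475 = 0.366721
deff = V_st / V_srs = 0.19306/0.366721 = 0.5264

deff ≈ 0.526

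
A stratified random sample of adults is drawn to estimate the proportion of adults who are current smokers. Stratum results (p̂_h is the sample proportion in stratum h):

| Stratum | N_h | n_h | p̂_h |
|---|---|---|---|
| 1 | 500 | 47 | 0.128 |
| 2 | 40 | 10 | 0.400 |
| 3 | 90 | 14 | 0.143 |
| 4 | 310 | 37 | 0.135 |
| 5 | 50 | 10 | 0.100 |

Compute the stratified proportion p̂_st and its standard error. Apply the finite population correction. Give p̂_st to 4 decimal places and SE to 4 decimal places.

N = 990; stratum weights W_h = N_h/N.
p̂_st = Σ W_h p̂_h = (500·0.128 + 40·0.400 + 90·0.143 + 310·0.135 + 50·0.100)/990 = 0.14113
V̂(p̂_st) = Σ W_h² (1 − n_h/N_h) p̂_h(1−p̂_h)/(n_h−1):
  stratum 1: (500/990)²·(1 − 47/500)·0.128·0.872/46 = 0.000560746
  stratum 2: (40/990)²·(1 − 10/40)·0.400·0.600/9 = 3.26497e-05
  stratum 3: (90/990)²·(1 − 14/90)·0.143·0.857/13 = 6.57899e-05
  stratum 4: (310/990)²·(1 − 37/310)·0.135·0.865/36 = 0.000280092
  stratum 5: (50/990)²·(1 − 10/50)·0.100·0.900/9 = 2.04061e-05
V̂(p̂_st) = 0.000959684; SE = √V̂ = 0.0309788

p̂_st ≈ 0.1411, SE ≈ 0.0310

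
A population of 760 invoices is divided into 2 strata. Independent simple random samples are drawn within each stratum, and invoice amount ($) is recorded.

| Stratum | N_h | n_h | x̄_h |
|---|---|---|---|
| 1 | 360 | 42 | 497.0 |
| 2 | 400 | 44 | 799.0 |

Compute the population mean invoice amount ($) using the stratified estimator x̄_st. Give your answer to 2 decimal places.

N = Σ N_h = 760. Stratum weights W_h = N_h/N.
x̄_st = (360·497.0 + 400·799.0) / 760 = 655.9474

x̄_st ≈ 655.95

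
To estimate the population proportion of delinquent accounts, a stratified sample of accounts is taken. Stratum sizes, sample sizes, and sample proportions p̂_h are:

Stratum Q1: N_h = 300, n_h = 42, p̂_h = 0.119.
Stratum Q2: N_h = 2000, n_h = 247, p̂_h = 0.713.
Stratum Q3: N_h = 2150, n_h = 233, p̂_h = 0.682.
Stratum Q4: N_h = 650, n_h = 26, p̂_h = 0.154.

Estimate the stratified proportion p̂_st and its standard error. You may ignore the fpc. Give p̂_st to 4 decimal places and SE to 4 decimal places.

N = 5100; stratum weights W_h = N_h/N.
p̂_st = Σ W_h p̂_h = (300·0.119 + 2000·0.713 + 2150·0.682 + 650·0.154)/5100 = 0.59375
V̂(p̂_st) = Σ W_h² p̂_h(1−p̂_h)/(n_h−1):
  stratum Q1: (300/5100)²·0.119·0.881/41 = 8.84792e-06
  stratum Q2: (2000/5100)²·0.713·0.287/246 = 0.000127925
  stratum Q3: (2150/5100)²·0.682·0.318/232 = 0.000166135
  stratum Q4: (650/5100)²·0.154·0.846/25 = 8.4652e-05
V̂(p̂_st) = 0.00038756; SE = √V̂ = 0.0196865

p̂_st ≈ 0.5937, SE ≈ 0.0197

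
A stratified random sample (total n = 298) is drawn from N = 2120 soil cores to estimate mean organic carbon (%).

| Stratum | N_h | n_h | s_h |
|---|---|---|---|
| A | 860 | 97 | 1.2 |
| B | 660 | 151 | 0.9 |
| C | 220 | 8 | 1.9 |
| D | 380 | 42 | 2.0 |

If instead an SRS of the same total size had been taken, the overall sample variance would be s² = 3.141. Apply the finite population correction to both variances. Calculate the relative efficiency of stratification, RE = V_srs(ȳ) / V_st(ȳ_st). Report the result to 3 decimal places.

V̂(ȳ_st) = Σ W_h² (1 − n_h/N_h) s_h²/n_h, with W_h = N_h/N and N = 2120:
  stratum A: (860/2120)²·(1 − 97/860)·1.2²/97 = 0.00216741
  stratum B: (660/2120)²·(1 − 151/660)·0.9²/151 = 0.000400957
  stratum C: (220/2120)²·(1 − 8/220)·1.9²/8 = 0.00468278
  stratum D: (380/2120)²·(1 − 42/380)·2.0²/42 = 0.00272169
V_st = 0.00997285
V_srs = (1 − 298/2120)·3.141/298 = 0.00905866
Relative efficiency = V_srs / V_st = 0.00905866/0.00997285 = 0.9083

RE ≈ 0.908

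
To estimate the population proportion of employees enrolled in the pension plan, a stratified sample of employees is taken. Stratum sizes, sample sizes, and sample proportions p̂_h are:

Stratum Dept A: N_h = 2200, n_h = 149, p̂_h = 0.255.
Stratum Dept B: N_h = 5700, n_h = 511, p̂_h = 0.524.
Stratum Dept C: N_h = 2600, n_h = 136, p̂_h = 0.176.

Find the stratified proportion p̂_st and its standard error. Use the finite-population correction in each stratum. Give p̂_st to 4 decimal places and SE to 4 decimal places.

p̂_st ≈ 0.3815, SE ≈ 0.0157

N = 10500; stratum weights W_h = N_h/N.
p̂_st = Σ W_h p̂_h = (2200·0.255 + 5700·0.524 + 2600·0.176)/10500 = 0.38147
V̂(p̂_st) = Σ W_h² (1 − n_h/N_h) p̂_h(1−p̂_h)/(n_h−1):
  stratum Dept A: (2200/10500)²·(1 − 149/2200)·0.255·0.745/148 = 5.25345e-05
  stratum Dept B: (5700/10500)²·(1 − 511/5700)·0.524·0.476/510 = 0.000131204
  stratum Dept C: (2600/10500)²·(1 − 136/2600)·0.176·0.824/135 = 6.24226e-05
V̂(p̂_st) = 0.000246161; SE = √V̂ = 0.0156895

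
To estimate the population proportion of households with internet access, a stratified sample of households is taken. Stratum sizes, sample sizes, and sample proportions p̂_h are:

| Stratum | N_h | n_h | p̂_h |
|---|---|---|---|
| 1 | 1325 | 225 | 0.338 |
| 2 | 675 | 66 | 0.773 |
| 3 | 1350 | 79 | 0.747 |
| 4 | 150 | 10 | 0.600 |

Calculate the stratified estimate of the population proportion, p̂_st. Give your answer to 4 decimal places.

p̂_st ≈ 0.5909

N = 3500; stratum weights W_h = N_h/N.
p̂_st = Σ W_h p̂_h = (1325·0.338 + 675·0.773 + 1350·0.747 + 150·0.600)/3500 = 0.59088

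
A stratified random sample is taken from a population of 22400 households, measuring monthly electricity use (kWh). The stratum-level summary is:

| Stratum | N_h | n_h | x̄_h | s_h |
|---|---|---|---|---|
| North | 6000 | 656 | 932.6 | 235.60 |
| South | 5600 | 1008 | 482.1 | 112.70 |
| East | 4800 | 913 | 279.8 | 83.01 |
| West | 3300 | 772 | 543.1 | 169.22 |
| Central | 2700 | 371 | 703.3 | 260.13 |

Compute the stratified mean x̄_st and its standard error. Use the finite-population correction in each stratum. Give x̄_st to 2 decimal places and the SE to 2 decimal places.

x̄_st = Σ W_h x̄_h = (6000·932.6 + 5600·482.1 + 4800·279.8 + 3300·543.1 + 2700·703.3)/22400 = 595.06875
V̂(x̄_st) = Σ W_h² (1 − n_h/N_h) s_h²/n_h, with W_h = N_h/N and N = 22400:
  stratum North: (6000/22400)²·(1 − 656/6000)·235.60²/656 = 5.40715
  stratum South: (5600/22400)²·(1 − 1008/5600)·112.70²/1008 = 0.645775
  stratum East: (4800/22400)²·(1 − 913/4800)·83.01²/913 = 0.28064
  stratum West: (3300/22400)²·(1 − 772/3300)·169.22²/772 = 0.61671
  stratum Central: (2700/22400)²·(1 − 371/2700)·260.13²/371 = 2.28583
V̂(x̄_st) = 9.23611
SE(x̄_st) = √9.23611 = 3.0391

x̄_st ≈ 595.07, SE ≈ 3.04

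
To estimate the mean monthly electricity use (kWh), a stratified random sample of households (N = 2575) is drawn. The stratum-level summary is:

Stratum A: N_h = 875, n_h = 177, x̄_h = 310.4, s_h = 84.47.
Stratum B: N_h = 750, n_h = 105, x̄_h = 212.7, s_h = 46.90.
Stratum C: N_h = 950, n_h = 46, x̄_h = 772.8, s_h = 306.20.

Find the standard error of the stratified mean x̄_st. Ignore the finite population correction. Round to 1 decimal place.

V̂(x̄_st) = Σ W_h² s_h²/n_h, with W_h = N_h/N and N = 2575:
  stratum A: (875/2575)²·84.47²/177 = 4.65472
  stratum B: (750/2575)²·46.90²/105 = 1.77715
  stratum C: (950/2575)²·306.20²/46 = 277.425
V̂(x̄_st) = 283.857
SE(x̄_st) = √283.857 = 16.848

SE(x̄_st) ≈ 16.8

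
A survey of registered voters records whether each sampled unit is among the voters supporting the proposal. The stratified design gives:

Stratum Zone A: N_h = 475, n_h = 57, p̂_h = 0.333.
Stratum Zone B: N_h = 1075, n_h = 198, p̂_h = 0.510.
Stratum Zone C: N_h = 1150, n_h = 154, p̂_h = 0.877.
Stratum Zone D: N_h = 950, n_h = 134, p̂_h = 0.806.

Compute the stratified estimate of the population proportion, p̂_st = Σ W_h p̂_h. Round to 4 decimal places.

N = 3650; stratum weights W_h = N_h/N.
p̂_st = Σ W_h p̂_h = (475·0.333 + 1075·0.510 + 1150·0.877 + 950·0.806)/3650 = 0.67964

p̂_st ≈ 0.6796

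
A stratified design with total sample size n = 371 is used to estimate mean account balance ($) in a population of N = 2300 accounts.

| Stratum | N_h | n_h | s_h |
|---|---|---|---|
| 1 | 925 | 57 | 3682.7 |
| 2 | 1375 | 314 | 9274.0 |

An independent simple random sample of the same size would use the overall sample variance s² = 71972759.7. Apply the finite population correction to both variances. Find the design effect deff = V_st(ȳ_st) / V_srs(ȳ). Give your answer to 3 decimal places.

deff ≈ 0.686

V̂(ȳ_st) = Σ W_h² (1 − n_h/N_h) s_h²/n_h, with W_h = N_h/N and N = 2300:
  stratum 1: (925/2300)²·(1 − 57/925)·3682.7²/57 = 36113
  stratum 2: (1375/2300)²·(1 − 314/1375)·9274.0²/314 = 75538.3
V_st = 111651
V_srs = (1 − 371/2300)·71972759.7/371 = 162704
deff = V_st / V_srs = 111651/162704 = 0.6862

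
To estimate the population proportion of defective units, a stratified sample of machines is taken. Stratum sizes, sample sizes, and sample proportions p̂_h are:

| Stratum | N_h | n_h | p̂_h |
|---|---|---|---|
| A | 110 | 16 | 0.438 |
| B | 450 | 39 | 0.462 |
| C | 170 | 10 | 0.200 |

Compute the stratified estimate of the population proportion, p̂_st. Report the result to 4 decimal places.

p̂_st ≈ 0.3974

N = 730; stratum weights W_h = N_h/N.
p̂_st = Σ W_h p̂_h = (110·0.438 + 450·0.462 + 170·0.200)/730 = 0.39737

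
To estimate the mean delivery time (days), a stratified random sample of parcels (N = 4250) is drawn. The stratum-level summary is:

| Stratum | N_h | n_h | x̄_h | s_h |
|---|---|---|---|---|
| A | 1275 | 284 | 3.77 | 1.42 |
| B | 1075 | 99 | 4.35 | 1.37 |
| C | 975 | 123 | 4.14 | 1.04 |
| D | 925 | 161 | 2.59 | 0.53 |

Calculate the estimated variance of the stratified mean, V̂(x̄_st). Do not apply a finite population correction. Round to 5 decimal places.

V̂(x̄_st) = Σ W_h² s_h²/n_h, with W_h = N_h/N and N = 4250:
  stratum A: (1275/4250)²·1.42²/284 = 0.000639
  stratum B: (1075/4250)²·1.37²/99 = 0.00121296
  stratum C: (975/4250)²·1.04²/123 = 0.0004628
  stratum D: (925/4250)²·0.53²/161 = 8.26478e-05
V̂(x̄_st) = 0.0023974

V̂(x̄_st) ≈ 0.00240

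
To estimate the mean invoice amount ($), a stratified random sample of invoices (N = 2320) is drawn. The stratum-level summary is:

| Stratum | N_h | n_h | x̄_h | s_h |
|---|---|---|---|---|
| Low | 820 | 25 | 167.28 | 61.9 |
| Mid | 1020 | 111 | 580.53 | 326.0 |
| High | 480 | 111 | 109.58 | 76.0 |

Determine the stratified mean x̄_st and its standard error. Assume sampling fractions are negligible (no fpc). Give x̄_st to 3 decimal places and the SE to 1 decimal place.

x̄_st ≈ 337.030, SE ≈ 14.4

x̄_st = Σ W_h x̄_h = (820·167.28 + 1020·580.53 + 480·109.58)/2320 = 337.02957
V̂(x̄_st) = Σ W_h² s_h²/n_h, with W_h = N_h/N and N = 2320:
  stratum Low: (820/2320)²·61.9²/25 = 19.1467
  stratum Mid: (1020/2320)²·326.0²/111 = 185.07
  stratum High: (480/2320)²·76.0²/111 = 2.22746
V̂(x̄_st) = 206.444
SE(x̄_st) = √206.444 = 14.3682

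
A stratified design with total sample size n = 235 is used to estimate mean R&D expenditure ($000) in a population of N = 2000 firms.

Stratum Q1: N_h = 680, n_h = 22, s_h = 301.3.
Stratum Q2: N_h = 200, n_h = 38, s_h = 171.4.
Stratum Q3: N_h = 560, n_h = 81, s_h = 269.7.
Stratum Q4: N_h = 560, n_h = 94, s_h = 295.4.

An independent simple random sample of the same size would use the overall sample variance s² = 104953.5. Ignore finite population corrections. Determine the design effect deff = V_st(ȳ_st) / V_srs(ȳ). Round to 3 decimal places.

deff ≈ 1.406

V̂(ȳ_st) = Σ W_h² s_h²/n_h, with W_h = N_h/N and N = 2000:
  stratum Q1: (680/2000)²·301.3²/22 = 477.017
  stratum Q2: (200/2000)²·171.4²/38 = 7.73104
  stratum Q3: (560/2000)²·269.7²/81 = 70.4033
  stratum Q4: (560/2000)²·295.4²/94 = 72.7795
V_st = 627.93
V_srs = s²/n = 104953.5/235 = 446.611
deff = V_st / V_srs = 627.93/446.611 = 1.4060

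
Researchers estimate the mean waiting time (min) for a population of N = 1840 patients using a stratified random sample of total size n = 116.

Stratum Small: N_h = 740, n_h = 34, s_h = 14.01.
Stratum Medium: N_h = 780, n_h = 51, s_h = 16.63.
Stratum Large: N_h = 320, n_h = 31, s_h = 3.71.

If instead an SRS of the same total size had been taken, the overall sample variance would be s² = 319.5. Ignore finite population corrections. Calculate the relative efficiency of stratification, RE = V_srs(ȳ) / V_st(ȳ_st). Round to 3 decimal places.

RE ≈ 1.433

V̂(ȳ_st) = Σ W_h² s_h²/n_h, with W_h = N_h/N and N = 1840:
  stratum Small: (740/1840)²·14.01²/34 = 0.933738
  stratum Medium: (780/1840)²·16.63²/51 = 0.974469
  stratum Large: (320/1840)²·3.71²/31 = 0.0134292
V_st = 1.92164
V_srs = s²/n = 319.5/116 = 2.75431
Relative efficiency = V_srs / V_st = 2.75431/1.92164 = 1.4333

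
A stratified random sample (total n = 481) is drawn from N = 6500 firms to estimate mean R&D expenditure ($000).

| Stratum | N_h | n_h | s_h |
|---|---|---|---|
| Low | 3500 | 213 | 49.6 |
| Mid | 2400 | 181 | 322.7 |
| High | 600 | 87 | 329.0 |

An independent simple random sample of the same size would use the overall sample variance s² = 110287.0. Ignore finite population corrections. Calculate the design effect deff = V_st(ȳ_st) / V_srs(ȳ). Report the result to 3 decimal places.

deff ≈ 0.403

V̂(ȳ_st) = Σ W_h² s_h²/n_h, with W_h = N_h/N and N = 6500:
  stratum Low: (3500/6500)²·49.6²/213 = 3.34883
  stratum Mid: (2400/6500)²·322.7²/181 = 78.4359
  stratum High: (600/6500)²·329.0²/87 = 10.601
V_st = 92.3858
V_srs = s²/n = 110287.0/481 = 229.287
deff = V_st / V_srs = 92.3858/229.287 = 0.4029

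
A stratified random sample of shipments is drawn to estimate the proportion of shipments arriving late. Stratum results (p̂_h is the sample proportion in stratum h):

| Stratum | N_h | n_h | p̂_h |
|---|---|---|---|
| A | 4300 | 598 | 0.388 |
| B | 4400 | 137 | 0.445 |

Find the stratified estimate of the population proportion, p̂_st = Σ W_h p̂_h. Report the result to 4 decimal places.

p̂_st ≈ 0.4168

N = 8700; stratum weights W_h = N_h/N.
p̂_st = Σ W_h p̂_h = (4300·0.388 + 4400·0.445)/8700 = 0.41683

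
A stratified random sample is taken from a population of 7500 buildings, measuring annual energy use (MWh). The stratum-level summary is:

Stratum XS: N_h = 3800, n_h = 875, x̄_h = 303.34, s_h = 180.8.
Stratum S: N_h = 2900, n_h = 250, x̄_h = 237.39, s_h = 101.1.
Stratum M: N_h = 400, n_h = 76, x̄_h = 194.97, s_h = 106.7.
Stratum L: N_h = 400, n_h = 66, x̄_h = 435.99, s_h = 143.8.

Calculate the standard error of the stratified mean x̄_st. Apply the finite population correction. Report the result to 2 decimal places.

SE(x̄_st) ≈ 3.75

V̂(x̄_st) = Σ W_h² (1 − n_h/N_h) s_h²/n_h, with W_h = N_h/N and N = 7500:
  stratum XS: (3800/7500)²·(1 − 875/3800)·180.8²/875 = 7.38203
  stratum S: (2900/7500)²·(1 − 250/2900)·101.1²/250 = 5.58578
  stratum M: (400/7500)²·(1 − 76/400)·106.7²/76 = 0.345142
  stratum L: (400/7500)²·(1 − 66/400)·143.8²/66 = 0.744145
V̂(x̄_st) = 14.0571
SE(x̄_st) = √14.0571 = 3.74928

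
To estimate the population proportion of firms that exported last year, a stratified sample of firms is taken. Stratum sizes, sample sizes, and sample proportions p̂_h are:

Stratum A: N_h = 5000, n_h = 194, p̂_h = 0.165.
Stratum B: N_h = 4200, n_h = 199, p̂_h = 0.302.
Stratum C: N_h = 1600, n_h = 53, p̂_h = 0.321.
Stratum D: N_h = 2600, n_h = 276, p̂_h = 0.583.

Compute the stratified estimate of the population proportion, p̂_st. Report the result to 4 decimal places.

N = 13400; stratum weights W_h = N_h/N.
p̂_st = Σ W_h p̂_h = (5000·0.165 + 4200·0.302 + 1600·0.321 + 2600·0.583)/13400 = 0.30767

p̂_st ≈ 0.3077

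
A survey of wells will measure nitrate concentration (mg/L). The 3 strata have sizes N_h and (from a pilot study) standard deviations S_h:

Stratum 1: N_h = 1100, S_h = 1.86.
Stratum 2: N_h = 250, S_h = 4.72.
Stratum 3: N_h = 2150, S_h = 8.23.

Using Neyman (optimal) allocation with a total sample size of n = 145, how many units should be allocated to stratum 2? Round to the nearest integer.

8

Neyman allocation: n_h = n · N_h S_h / Σ N_i S_i, with n = 145.
  stratum 1: N_h·S_h = 1100·1.86 = 2046.00
  stratum 2: N_h·S_h = 250·4.72 = 1180.00
  stratum 3: N_h·S_h = 2150·8.23 = 17694.50
Σ N_h S_h = 20920.50
n for stratum 2 = 145·1180.00/20920.50 = 8.179 → 8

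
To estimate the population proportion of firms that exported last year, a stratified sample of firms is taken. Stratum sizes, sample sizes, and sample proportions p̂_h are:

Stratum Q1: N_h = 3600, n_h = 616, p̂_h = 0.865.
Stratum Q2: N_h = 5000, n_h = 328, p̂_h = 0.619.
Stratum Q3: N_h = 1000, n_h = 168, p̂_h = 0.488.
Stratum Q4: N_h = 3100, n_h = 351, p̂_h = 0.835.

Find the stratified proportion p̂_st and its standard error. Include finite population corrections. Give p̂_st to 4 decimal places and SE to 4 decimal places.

N = 12700; stratum weights W_h = N_h/N.
p̂_st = Σ W_h p̂_h = (3600·0.865 + 5000·0.619 + 1000·0.488 + 3100·0.835)/12700 = 0.73114
V̂(p̂_st) = Σ W_h² (1 − n_h/N_h) p̂_h(1−p̂_h)/(n_h−1):
  stratum Q1: (3600/12700)²·(1 − 616/3600)·0.865·0.135/615 = 1.26465e-05
  stratum Q2: (5000/12700)²·(1 − 328/5000)·0.619·0.381/327 = 0.000104456
  stratum Q3: (1000/12700)²·(1 − 168/1000)·0.488·0.512/167 = 7.71772e-06
  stratum Q4: (3100/12700)²·(1 − 351/3100)·0.835·0.165/350 = 2.07985e-05
V̂(p̂_st) = 0.000145619; SE = √V̂ = 0.0120673

p̂_st ≈ 0.7311, SE ≈ 0.0121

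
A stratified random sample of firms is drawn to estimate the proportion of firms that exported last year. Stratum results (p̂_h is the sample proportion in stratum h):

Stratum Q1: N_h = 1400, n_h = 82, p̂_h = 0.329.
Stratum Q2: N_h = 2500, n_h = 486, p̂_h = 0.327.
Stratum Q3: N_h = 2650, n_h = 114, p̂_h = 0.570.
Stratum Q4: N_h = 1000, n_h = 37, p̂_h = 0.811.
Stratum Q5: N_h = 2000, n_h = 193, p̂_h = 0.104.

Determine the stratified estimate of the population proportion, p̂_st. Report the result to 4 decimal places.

N = 9550; stratum weights W_h = N_h/N.
p̂_st = Σ W_h p̂_h = (1400·0.329 + 2500·0.327 + 2650·0.570 + 1000·0.811 + 2000·0.104)/9550 = 0.39870

p̂_st ≈ 0.3987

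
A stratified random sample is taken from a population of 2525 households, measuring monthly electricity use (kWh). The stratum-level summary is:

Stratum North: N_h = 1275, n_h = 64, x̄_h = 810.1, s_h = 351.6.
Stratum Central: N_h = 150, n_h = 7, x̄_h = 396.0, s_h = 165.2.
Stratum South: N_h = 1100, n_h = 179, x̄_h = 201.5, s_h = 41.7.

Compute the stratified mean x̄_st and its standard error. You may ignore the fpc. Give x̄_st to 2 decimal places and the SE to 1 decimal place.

x̄_st = Σ W_h x̄_h = (1275·810.1 + 150·396.0 + 1100·201.5)/2525 = 520.36733
V̂(x̄_st) = Σ W_h² s_h²/n_h, with W_h = N_h/N and N = 2525:
  stratum North: (1275/2525)²·351.6²/64 = 492.51
  stratum Central: (150/2525)²·165.2²/7 = 13.7588
  stratum South: (1100/2525)²·41.7²/179 = 1.84366
V̂(x̄_st) = 508.113
SE(x̄_st) = √508.113 = 22.5414

x̄_st ≈ 520.37, SE ≈ 22.5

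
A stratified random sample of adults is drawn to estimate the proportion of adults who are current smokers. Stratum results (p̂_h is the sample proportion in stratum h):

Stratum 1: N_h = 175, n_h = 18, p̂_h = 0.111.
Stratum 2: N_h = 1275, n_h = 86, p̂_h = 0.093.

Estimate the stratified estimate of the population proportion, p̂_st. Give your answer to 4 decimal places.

p̂_st ≈ 0.0952

N = 1450; stratum weights W_h = N_h/N.
p̂_st = Σ W_h p̂_h = (175·0.111 + 1275·0.093)/1450 = 0.09517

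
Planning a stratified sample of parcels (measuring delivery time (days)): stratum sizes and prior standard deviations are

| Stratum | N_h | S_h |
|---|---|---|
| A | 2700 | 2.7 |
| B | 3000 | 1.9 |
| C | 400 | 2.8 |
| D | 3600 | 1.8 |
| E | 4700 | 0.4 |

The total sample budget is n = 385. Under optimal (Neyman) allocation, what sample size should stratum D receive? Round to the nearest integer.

Neyman allocation: n_h = n · N_h S_h / Σ N_i S_i, with n = 385.
  stratum A: N_h·S_h = 2700·2.7 = 7290.00
  stratum B: N_h·S_h = 3000·1.9 = 5700.00
  stratum C: N_h·S_h = 400·2.8 = 1120.00
  stratum D: N_h·S_h = 3600·1.8 = 6480.00
  stratum E: N_h·S_h = 4700·0.4 = 1880.00
Σ N_h S_h = 22470.00
n for stratum D = 385·6480.00/22470.00 = 111.028 → 111

111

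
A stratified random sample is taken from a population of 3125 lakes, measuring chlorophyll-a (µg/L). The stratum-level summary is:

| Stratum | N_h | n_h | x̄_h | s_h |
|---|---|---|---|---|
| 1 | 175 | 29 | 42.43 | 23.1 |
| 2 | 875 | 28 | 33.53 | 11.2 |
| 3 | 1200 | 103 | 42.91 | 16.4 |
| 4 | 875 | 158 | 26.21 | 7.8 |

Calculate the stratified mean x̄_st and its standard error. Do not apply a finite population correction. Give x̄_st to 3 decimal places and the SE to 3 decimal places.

x̄_st = Σ W_h x̄_h = (175·42.43 + 875·33.53 + 1200·42.91 + 875·26.21)/3125 = 35.58072
V̂(x̄_st) = Σ W_h² s_h²/n_h, with W_h = N_h/N and N = 3125:
  stratum 1: (175/3125)²·23.1²/29 = 0.0577035
  stratum 2: (875/3125)²·11.2²/28 = 0.351232
  stratum 3: (1200/3125)²·16.4²/103 = 0.385046
  stratum 4: (875/3125)²·7.8²/158 = 0.030189
V̂(x̄_st) = 0.824171
SE(x̄_st) = √0.824171 = 0.907838

x̄_st ≈ 35.581, SE ≈ 0.908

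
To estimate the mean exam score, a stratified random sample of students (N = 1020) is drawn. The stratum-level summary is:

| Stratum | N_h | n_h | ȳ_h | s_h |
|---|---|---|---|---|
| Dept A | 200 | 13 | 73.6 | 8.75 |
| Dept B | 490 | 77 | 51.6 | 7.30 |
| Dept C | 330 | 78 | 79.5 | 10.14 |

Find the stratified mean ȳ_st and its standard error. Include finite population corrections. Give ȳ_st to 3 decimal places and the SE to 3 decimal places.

ȳ_st = Σ W_h ȳ_h = (200·73.6 + 490·51.6 + 330·79.5)/1020 = 64.94020
V̂(ȳ_st) = Σ W_h² (1 − n_h/N_h) s_h²/n_h, with W_h = N_h/N and N = 1020:
  stratum Dept A: (200/1020)²·(1 − 13/200)·8.75²/13 = 0.211711
  stratum Dept B: (490/1020)²·(1 − 77/490)·7.30²/77 = 0.134617
  stratum Dept C: (330/1020)²·(1 − 78/330)·10.14²/78 = 0.105365
V̂(ȳ_st) = 0.451693
SE(ȳ_st) = √0.451693 = 0.672081

ȳ_st ≈ 64.940, SE ≈ 0.672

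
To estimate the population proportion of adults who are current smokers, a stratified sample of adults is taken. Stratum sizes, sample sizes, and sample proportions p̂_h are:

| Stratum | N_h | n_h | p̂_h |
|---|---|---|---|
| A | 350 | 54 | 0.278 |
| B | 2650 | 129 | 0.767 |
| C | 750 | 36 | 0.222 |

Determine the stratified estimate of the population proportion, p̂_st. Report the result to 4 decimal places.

N = 3750; stratum weights W_h = N_h/N.
p̂_st = Σ W_h p̂_h = (350·0.278 + 2650·0.767 + 750·0.222)/3750 = 0.61236

p̂_st ≈ 0.6124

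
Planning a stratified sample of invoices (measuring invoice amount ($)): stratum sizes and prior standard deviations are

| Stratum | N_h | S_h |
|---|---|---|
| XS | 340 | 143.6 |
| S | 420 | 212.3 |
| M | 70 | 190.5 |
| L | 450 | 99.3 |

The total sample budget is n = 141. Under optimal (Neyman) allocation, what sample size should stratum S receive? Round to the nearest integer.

64

Neyman allocation: n_h = n · N_h S_h / Σ N_i S_i, with n = 141.
  stratum XS: N_h·S_h = 340·143.6 = 48824.00
  stratum S: N_h·S_h = 420·212.3 = 89166.00
  stratum M: N_h·S_h = 70·190.5 = 13335.00
  stratum L: N_h·S_h = 450·99.3 = 44685.00
Σ N_h S_h = 196010.00
n for stratum S = 141·89166.00/196010.00 = 64.142 → 64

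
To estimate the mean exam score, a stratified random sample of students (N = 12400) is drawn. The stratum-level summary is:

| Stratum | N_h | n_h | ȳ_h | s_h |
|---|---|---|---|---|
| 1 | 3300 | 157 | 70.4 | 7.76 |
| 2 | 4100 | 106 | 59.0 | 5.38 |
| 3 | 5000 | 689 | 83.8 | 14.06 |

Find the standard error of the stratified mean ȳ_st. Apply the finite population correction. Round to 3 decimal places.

SE(ȳ_st) ≈ 0.309

V̂(ȳ_st) = Σ W_h² (1 − n_h/N_h) s_h²/n_h, with W_h = N_h/N and N = 12400:
  stratum 1: (3300/12400)²·(1 − 157/3300)·7.76²/157 = 0.0258725
  stratum 2: (4100/12400)²·(1 − 106/4100)·5.38²/106 = 0.0290809
  stratum 3: (5000/12400)²·(1 − 689/5000)·14.06²/689 = 0.0402213
V̂(ȳ_st) = 0.0951747
SE(ȳ_st) = √0.0951747 = 0.308504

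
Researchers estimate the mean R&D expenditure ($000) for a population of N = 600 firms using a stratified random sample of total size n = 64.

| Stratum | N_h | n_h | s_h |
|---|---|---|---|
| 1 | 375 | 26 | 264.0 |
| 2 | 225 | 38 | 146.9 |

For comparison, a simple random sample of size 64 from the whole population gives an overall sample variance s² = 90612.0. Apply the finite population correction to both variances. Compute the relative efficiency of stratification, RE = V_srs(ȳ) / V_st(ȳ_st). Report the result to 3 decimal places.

V̂(ȳ_st) = Σ W_h² (1 − n_h/N_h) s_h²/n_h, with W_h = N_h/N and N = 600:
  stratum 1: (375/600)²·(1 − 26/375)·264.0²/26 = 974.515
  stratum 2: (225/600)²·(1 − 38/225)·146.9²/38 = 66.3715
V_st = 1040.89
V_srs = (1 − 64/600)·90612.0/64 = 1264.79
Relative efficiency = V_srs / V_st = 1264.79/1040.89 = 1.2151

RE ≈ 1.215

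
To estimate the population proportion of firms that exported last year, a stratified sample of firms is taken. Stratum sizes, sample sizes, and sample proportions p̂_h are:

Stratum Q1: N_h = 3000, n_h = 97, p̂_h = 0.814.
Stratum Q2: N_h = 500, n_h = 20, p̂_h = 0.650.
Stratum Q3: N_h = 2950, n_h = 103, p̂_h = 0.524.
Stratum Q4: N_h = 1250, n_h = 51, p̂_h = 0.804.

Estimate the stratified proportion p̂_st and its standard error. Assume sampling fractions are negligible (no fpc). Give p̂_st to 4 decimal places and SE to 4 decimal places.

p̂_st ≈ 0.6906, SE ≈ 0.0271

N = 7700; stratum weights W_h = N_h/N.
p̂_st = Σ W_h p̂_h = (3000·0.814 + 500·0.650 + 2950·0.524 + 1250·0.804)/7700 = 0.69062
V̂(p̂_st) = Σ W_h² p̂_h(1−p̂_h)/(n_h−1):
  stratum Q1: (3000/7700)²·0.814·0.186/96 = 0.000239402
  stratum Q2: (500/7700)²·0.650·0.350/19 = 5.04878e-05
  stratum Q3: (2950/7700)²·0.524·0.476/102 = 0.000358922
  stratum Q4: (1250/7700)²·0.804·0.196/50 = 8.30579e-05
V̂(p̂_st) = 0.00073187; SE = √V̂ = 0.0270531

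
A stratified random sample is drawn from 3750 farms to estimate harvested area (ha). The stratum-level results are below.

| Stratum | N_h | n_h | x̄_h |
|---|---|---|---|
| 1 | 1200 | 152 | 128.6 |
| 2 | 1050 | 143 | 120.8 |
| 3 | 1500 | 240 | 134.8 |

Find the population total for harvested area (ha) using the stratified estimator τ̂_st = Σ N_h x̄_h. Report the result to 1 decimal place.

τ̂_st ≈ 483360.0

τ̂_st = Σ N_h x̄_h = 1200·128.6 + 1050·120.8 + 1500·134.8 = 483360.0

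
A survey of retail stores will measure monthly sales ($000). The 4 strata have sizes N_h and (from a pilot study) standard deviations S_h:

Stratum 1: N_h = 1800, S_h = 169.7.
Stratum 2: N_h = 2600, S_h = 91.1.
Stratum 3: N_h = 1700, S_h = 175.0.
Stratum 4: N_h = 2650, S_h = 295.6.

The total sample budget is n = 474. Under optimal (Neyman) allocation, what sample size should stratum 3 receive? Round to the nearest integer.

87

Neyman allocation: n_h = n · N_h S_h / Σ N_i S_i, with n = 474.
  stratum 1: N_h·S_h = 1800·169.7 = 305460.00
  stratum 2: N_h·S_h = 2600·91.1 = 236860.00
  stratum 3: N_h·S_h = 1700·175.0 = 297500.00
  stratum 4: N_h·S_h = 2650·295.6 = 783340.00
Σ N_h S_h = 1623160.00
n for stratum 3 = 474·297500.00/1623160.00 = 86.877 → 87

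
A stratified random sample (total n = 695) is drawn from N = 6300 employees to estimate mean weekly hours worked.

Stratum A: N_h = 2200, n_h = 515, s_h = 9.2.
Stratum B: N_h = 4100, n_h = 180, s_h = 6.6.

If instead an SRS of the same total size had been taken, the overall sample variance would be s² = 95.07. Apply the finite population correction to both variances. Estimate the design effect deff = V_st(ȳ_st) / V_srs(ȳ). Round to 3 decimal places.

V̂(ȳ_st) = Σ W_h² (1 − n_h/N_h) s_h²/n_h, with W_h = N_h/N and N = 6300:
  stratum A: (2200/6300)²·(1 − 515/2200)·9.2²/515 = 0.0153501
  stratum B: (4100/6300)²·(1 − 180/4100)·6.6²/180 = 0.0979951
V_st = 0.113345
V_srs = (1 − 695/6300)·95.07/695 = 0.121701
deff = V_st / V_srs = 0.113345/0.121701 = 0.9313

deff ≈ 0.931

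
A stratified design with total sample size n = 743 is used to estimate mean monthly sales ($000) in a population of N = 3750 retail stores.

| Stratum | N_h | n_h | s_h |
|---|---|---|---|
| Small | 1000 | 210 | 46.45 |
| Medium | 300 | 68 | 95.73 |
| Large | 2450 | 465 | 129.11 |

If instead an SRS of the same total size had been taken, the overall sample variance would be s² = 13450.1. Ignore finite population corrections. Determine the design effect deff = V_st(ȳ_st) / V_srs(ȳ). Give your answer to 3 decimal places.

V̂(ȳ_st) = Σ W_h² s_h²/n_h, with W_h = N_h/N and N = 3750:
  stratum Small: (1000/3750)²·46.45²/210 = 0.730617
  stratum Medium: (300/3750)²·95.73²/68 = 0.862516
  stratum Large: (2450/3750)²·129.11²/465 = 15.3016
V_st = 16.8947
V_srs = s²/n = 13450.1/743 = 18.1024
deff = V_st / V_srs = 16.8947/18.1024 = 0.9333

deff ≈ 0.933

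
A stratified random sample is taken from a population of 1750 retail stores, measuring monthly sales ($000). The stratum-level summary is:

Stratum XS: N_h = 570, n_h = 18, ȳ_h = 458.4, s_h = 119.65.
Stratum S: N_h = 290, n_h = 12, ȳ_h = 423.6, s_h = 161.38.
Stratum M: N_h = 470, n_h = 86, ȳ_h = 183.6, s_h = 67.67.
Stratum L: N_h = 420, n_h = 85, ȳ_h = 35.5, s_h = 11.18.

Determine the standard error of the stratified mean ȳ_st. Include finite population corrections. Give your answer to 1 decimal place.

SE(ȳ_st) ≈ 11.9

V̂(ȳ_st) = Σ W_h² (1 − n_h/N_h) s_h²/n_h, with W_h = N_h/N and N = 1750:
  stratum XS: (570/1750)²·(1 − 18/570)·119.65²/18 = 81.7129
  stratum S: (290/1750)²·(1 − 12/290)·161.38²/12 = 57.1327
  stratum M: (470/1750)²·(1 − 86/470)·67.67²/86 = 3.13796
  stratum L: (420/1750)²·(1 − 85/420)·11.18²/85 = 0.0675589
V̂(ȳ_st) = 142.051
SE(ȳ_st) = √142.051 = 11.9185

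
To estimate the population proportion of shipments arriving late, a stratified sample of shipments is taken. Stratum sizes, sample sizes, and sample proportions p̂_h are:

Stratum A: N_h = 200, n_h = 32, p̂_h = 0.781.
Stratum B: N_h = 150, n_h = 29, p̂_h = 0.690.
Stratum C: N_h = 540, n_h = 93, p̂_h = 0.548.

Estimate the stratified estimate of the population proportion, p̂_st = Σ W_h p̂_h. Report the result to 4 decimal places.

N = 890; stratum weights W_h = N_h/N.
p̂_st = Σ W_h p̂_h = (200·0.781 + 150·0.690 + 540·0.548)/890 = 0.62429

p̂_st ≈ 0.6243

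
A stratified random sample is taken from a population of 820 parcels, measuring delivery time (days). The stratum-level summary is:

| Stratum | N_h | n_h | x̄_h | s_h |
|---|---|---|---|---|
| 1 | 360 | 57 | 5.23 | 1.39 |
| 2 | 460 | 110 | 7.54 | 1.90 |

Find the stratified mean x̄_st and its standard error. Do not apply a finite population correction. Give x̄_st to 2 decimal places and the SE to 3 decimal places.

x̄_st ≈ 6.53, SE ≈ 0.130

x̄_st = Σ W_h x̄_h = (360·5.23 + 460·7.54)/820 = 6.52585
V̂(x̄_st) = Σ W_h² s_h²/n_h, with W_h = N_h/N and N = 820:
  stratum 1: (360/820)²·1.39²/57 = 0.00653329
  stratum 2: (460/820)²·1.90²/110 = 0.0103277
V̂(x̄_st) = 0.016861
SE(x̄_st) = √0.016861 = 0.12985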